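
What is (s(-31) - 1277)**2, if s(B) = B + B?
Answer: 1792921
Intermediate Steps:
s(B) = 2*B
(s(-31) - 1277)**2 = (2*(-31) - 1277)**2 = (-62 - 1277)**2 = (-1339)**2 = 1792921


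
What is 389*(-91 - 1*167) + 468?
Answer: -99894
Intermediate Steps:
389*(-91 - 1*167) + 468 = 389*(-91 - 167) + 468 = 389*(-258) + 468 = -100362 + 468 = -99894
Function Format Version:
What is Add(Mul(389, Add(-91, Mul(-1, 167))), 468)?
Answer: -99894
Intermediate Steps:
Add(Mul(389, Add(-91, Mul(-1, 167))), 468) = Add(Mul(389, Add(-91, -167)), 468) = Add(Mul(389, -258), 468) = Add(-100362, 468) = -99894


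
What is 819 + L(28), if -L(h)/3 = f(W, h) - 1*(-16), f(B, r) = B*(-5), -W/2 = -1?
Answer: 801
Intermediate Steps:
W = 2 (W = -2*(-1) = 2)
f(B, r) = -5*B
L(h) = -18 (L(h) = -3*(-5*2 - 1*(-16)) = -3*(-10 + 16) = -3*6 = -18)
819 + L(28) = 819 - 18 = 801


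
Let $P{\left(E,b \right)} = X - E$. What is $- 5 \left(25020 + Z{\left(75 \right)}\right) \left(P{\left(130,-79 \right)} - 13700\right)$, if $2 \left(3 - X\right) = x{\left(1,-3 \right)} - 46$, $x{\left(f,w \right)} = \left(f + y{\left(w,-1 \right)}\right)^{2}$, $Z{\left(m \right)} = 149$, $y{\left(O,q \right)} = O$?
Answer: $1737416070$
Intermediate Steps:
$x{\left(f,w \right)} = \left(f + w\right)^{2}$
$X = 24$ ($X = 3 - \frac{\left(1 - 3\right)^{2} - 46}{2} = 3 - \frac{\left(-2\right)^{2} - 46}{2} = 3 - \frac{4 - 46}{2} = 3 - -21 = 3 + 21 = 24$)
$P{\left(E,b \right)} = 24 - E$
$- 5 \left(25020 + Z{\left(75 \right)}\right) \left(P{\left(130,-79 \right)} - 13700\right) = - 5 \left(25020 + 149\right) \left(\left(24 - 130\right) - 13700\right) = - 5 \cdot 25169 \left(\left(24 - 130\right) - 13700\right) = - 5 \cdot 25169 \left(-106 - 13700\right) = - 5 \cdot 25169 \left(-13806\right) = \left(-5\right) \left(-347483214\right) = 1737416070$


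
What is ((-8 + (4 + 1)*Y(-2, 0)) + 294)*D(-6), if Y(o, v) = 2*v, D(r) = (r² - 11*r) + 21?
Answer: 35178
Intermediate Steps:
D(r) = 21 + r² - 11*r
((-8 + (4 + 1)*Y(-2, 0)) + 294)*D(-6) = ((-8 + (4 + 1)*(2*0)) + 294)*(21 + (-6)² - 11*(-6)) = ((-8 + 5*0) + 294)*(21 + 36 + 66) = ((-8 + 0) + 294)*123 = (-8 + 294)*123 = 286*123 = 35178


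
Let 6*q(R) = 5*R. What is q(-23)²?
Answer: 13225/36 ≈ 367.36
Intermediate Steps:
q(R) = 5*R/6 (q(R) = (5*R)/6 = 5*R/6)
q(-23)² = ((⅚)*(-23))² = (-115/6)² = 13225/36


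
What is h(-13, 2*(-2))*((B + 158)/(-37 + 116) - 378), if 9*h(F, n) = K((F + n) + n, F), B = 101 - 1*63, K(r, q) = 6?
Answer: -59332/237 ≈ -250.35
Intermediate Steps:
B = 38 (B = 101 - 63 = 38)
h(F, n) = ⅔ (h(F, n) = (⅑)*6 = ⅔)
h(-13, 2*(-2))*((B + 158)/(-37 + 116) - 378) = 2*((38 + 158)/(-37 + 116) - 378)/3 = 2*(196/79 - 378)/3 = (⅔)*(-29666/79) = -59332/237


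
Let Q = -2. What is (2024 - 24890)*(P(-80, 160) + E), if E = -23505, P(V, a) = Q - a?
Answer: 541169622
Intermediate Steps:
P(V, a) = -2 - a
(2024 - 24890)*(P(-80, 160) + E) = (2024 - 24890)*((-2 - 1*160) - 23505) = -22866*((-2 - 160) - 23505) = -22866*(-162 - 23505) = -22866*(-23667) = 541169622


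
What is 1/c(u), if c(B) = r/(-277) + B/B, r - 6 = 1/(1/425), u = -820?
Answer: -277/154 ≈ -1.7987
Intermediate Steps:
r = 431 (r = 6 + 1/(1/425) = 6 + 425 = 431)
c(B) = -154/277 (c(B) = 431/(-277) + B/B = 431*(-1/277) + 1 = -431/277 + 1 = -154/277)
1/c(u) = 1/(-154/277) = -277/154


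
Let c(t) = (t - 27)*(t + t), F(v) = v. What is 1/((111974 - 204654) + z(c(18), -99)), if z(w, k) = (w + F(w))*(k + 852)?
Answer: -1/580624 ≈ -1.7223e-6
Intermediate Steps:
c(t) = 2*t*(-27 + t) (c(t) = (-27 + t)*(2*t) = 2*t*(-27 + t))
z(w, k) = 2*w*(852 + k) (z(w, k) = (w + w)*(k + 852) = (2*w)*(852 + k) = 2*w*(852 + k))
1/((111974 - 204654) + z(c(18), -99)) = 1/((111974 - 204654) + 2*(2*18*(-27 + 18))*(852 - 99)) = 1/(-92680 + 2*(2*18*(-9))*753) = 1/(-92680 + 2*(-324)*753) = 1/(-92680 - 487944) = 1/(-580624) = -1/580624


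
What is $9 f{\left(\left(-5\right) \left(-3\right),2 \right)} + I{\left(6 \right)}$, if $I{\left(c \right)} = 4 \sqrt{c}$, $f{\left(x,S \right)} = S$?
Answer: $18 + 4 \sqrt{6} \approx 27.798$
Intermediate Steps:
$9 f{\left(\left(-5\right) \left(-3\right),2 \right)} + I{\left(6 \right)} = 9 \cdot 2 + 4 \sqrt{6} = 18 + 4 \sqrt{6}$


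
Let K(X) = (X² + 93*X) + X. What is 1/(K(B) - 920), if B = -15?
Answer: -1/2105 ≈ -0.00047506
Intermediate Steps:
K(X) = X² + 94*X
1/(K(B) - 920) = 1/(-15*(94 - 15) - 920) = 1/(-15*79 - 920) = 1/(-1185 - 920) = 1/(-2105) = -1/2105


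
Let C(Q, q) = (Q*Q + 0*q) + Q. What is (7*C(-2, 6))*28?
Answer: 392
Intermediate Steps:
C(Q, q) = Q + Q**2 (C(Q, q) = (Q**2 + 0) + Q = Q**2 + Q = Q + Q**2)
(7*C(-2, 6))*28 = (7*(-2*(1 - 2)))*28 = (7*(-2*(-1)))*28 = (7*2)*28 = 14*28 = 392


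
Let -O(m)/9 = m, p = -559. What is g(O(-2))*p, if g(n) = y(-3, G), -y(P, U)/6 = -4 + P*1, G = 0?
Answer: -23478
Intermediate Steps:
O(m) = -9*m
y(P, U) = 24 - 6*P (y(P, U) = -6*(-4 + P*1) = -6*(-4 + P) = 24 - 6*P)
g(n) = 42 (g(n) = 24 - 6*(-3) = 24 + 18 = 42)
g(O(-2))*p = 42*(-559) = -23478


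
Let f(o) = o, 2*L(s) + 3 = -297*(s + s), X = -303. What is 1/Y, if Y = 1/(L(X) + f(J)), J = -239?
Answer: 179501/2 ≈ 89751.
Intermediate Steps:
L(s) = -3/2 - 297*s (L(s) = -3/2 + (-297*(s + s))/2 = -3/2 + (-594*s)/2 = -3/2 - 297*s)
Y = 2/179501 (Y = 1/((-3/2 - 297*(-303)) - 239) = 1/((-3/2 + 89991) - 239) = 1/(179979/2 - 239) = 1/(179501/2) = 2/179501 ≈ 1.1142e-5)
1/Y = 1/(2/179501) = 179501/2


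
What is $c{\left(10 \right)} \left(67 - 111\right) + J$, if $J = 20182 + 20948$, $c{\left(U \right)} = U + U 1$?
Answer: $40250$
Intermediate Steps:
$c{\left(U \right)} = 2 U$ ($c{\left(U \right)} = U + U = 2 U$)
$J = 41130$
$c{\left(10 \right)} \left(67 - 111\right) + J = 2 \cdot 10 \left(67 - 111\right) + 41130 = 20 \left(-44\right) + 41130 = -880 + 41130 = 40250$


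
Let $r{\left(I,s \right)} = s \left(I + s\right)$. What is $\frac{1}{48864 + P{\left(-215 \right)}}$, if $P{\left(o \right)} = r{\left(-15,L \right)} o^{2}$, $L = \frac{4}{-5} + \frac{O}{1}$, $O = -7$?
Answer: $\frac{1}{8269518} \approx 1.2093 \cdot 10^{-7}$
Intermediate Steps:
$L = - \frac{39}{5}$ ($L = \frac{4}{-5} - \frac{7}{1} = 4 \left(- \frac{1}{5}\right) - 7 = - \frac{4}{5} - 7 = - \frac{39}{5} \approx -7.8$)
$P{\left(o \right)} = \frac{4446 o^{2}}{25}$ ($P{\left(o \right)} = - \frac{39 \left(-15 - \frac{39}{5}\right)}{5} o^{2} = \left(- \frac{39}{5}\right) \left(- \frac{114}{5}\right) o^{2} = \frac{4446 o^{2}}{25}$)
$\frac{1}{48864 + P{\left(-215 \right)}} = \frac{1}{48864 + \frac{4446 \left(-215\right)^{2}}{25}} = \frac{1}{48864 + \frac{4446}{25} \cdot 46225} = \frac{1}{48864 + 8220654} = \frac{1}{8269518}$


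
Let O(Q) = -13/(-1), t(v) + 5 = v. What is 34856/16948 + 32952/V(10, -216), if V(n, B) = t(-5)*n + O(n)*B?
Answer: -28569328/3080299 ≈ -9.2749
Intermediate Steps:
t(v) = -5 + v
O(Q) = 13 (O(Q) = -13*(-1) = 13)
V(n, B) = -10*n + 13*B (V(n, B) = (-5 - 5)*n + 13*B = -10*n + 13*B)
34856/16948 + 32952/V(10, -216) = 34856/16948 + 32952/(-10*10 + 13*(-216)) = 34856*(1/16948) + 32952/(-100 - 2808) = 8714/4237 + 32952/(-2908) = 8714/4237 + 32952*(-1/2908) = 8714/4237 - 8238/727 = -28569328/3080299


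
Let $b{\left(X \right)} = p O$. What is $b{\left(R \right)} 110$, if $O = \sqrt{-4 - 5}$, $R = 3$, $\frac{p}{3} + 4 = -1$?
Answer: $- 4950 i \approx - 4950.0 i$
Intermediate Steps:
$p = -15$ ($p = -12 + 3 \left(-1\right) = -12 - 3 = -15$)
$O = 3 i$ ($O = \sqrt{-9} = 3 i \approx 3.0 i$)
$b{\left(X \right)} = - 45 i$ ($b{\left(X \right)} = - 15 \cdot 3 i = - 45 i$)
$b{\left(R \right)} 110 = - 45 i 110 = - 4950 i$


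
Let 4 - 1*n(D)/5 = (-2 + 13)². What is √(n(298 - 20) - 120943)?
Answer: 2*I*√30382 ≈ 348.61*I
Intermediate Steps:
n(D) = -585 (n(D) = 20 - 5*(-2 + 13)² = 20 - 5*11² = 20 - 5*121 = 20 - 605 = -585)
√(n(298 - 20) - 120943) = √(-585 - 120943) = √(-121528) = 2*I*√30382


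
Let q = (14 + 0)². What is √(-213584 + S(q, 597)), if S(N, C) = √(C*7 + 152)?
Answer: √(-213584 + √4331) ≈ 462.08*I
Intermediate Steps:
q = 196 (q = 14² = 196)
S(N, C) = √(152 + 7*C) (S(N, C) = √(7*C + 152) = √(152 + 7*C))
√(-213584 + S(q, 597)) = √(-213584 + √(152 + 7*597)) = √(-213584 + √(152 + 4179)) = √(-213584 + √4331)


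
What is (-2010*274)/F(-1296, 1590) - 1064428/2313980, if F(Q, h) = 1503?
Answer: -106333431707/289825995 ≈ -366.89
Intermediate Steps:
(-2010*274)/F(-1296, 1590) - 1064428/2313980 = -2010*274/1503 - 1064428/2313980 = -550740*1/1503 - 1064428*1/2313980 = -183580/501 - 266107/578495 = -106333431707/289825995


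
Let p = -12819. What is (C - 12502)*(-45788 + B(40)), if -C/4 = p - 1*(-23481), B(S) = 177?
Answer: 2515446650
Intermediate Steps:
C = -42648 (C = -4*(-12819 - 1*(-23481)) = -4*(-12819 + 23481) = -4*10662 = -42648)
(C - 12502)*(-45788 + B(40)) = (-42648 - 12502)*(-45788 + 177) = -55150*(-45611) = 2515446650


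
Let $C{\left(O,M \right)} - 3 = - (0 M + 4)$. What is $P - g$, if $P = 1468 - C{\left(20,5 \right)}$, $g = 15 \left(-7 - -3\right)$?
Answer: $1529$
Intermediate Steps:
$C{\left(O,M \right)} = -1$ ($C{\left(O,M \right)} = 3 - \left(0 M + 4\right) = 3 - \left(0 + 4\right) = 3 - 4 = -1$)
$g = -60$ ($g = 15 \left(-7 + \left(-2 + 5\right)\right) = 15 \left(-7 + 3\right) = 15 \left(-4\right) = -60$)
$P = 1469$ ($P = 1468 - -1 = 1468 + 1 = 1469$)
$P - g = 1469 - -60 = 1469 + 60 = 1529$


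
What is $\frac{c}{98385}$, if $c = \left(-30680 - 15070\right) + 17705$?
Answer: $- \frac{5609}{19677} \approx -0.28505$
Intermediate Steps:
$c = -28045$ ($c = -45750 + 17705 = -28045$)
$\frac{c}{98385} = - \frac{28045}{98385} = \left(-28045\right) \frac{1}{98385} = - \frac{5609}{19677}$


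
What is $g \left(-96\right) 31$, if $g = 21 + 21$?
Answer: $-124992$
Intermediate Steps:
$g = 42$
$g \left(-96\right) 31 = 42 \left(-96\right) 31 = \left(-4032\right) 31 = -124992$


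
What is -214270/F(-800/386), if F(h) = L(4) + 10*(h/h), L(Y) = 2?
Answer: -107135/6 ≈ -17856.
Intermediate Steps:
F(h) = 12 (F(h) = 2 + 10*(h/h) = 2 + 10*1 = 2 + 10 = 12)
-214270/F(-800/386) = -214270/12 = -214270*1/12 = -107135/6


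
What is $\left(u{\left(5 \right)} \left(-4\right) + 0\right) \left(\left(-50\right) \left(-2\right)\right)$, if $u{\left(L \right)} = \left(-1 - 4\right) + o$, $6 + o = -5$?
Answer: $6400$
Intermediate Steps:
$o = -11$ ($o = -6 - 5 = -11$)
$u{\left(L \right)} = -16$ ($u{\left(L \right)} = \left(-1 - 4\right) - 11 = -5 - 11 = -16$)
$\left(u{\left(5 \right)} \left(-4\right) + 0\right) \left(\left(-50\right) \left(-2\right)\right) = \left(\left(-16\right) \left(-4\right) + 0\right) \left(\left(-50\right) \left(-2\right)\right) = \left(64 + 0\right) 100 = 64 \cdot 100 = 6400$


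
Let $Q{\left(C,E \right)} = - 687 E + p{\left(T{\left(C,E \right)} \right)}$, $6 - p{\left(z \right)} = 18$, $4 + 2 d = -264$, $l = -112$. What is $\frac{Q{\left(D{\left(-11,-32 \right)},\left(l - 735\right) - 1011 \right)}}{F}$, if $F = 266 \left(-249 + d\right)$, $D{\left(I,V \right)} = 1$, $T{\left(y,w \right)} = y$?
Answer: $- \frac{638217}{50939} \approx -12.529$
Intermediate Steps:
$d = -134$ ($d = -2 + \frac{1}{2} \left(-264\right) = -2 - 132 = -134$)
$p{\left(z \right)} = -12$ ($p{\left(z \right)} = 6 - 18 = -12$)
$Q{\left(C,E \right)} = -12 - 687 E$ ($Q{\left(C,E \right)} = - 687 E - 12 = -12 - 687 E$)
$F = -101878$ ($F = 266 \left(-249 - 134\right) = 266 \left(-383\right) = -101878$)
$\frac{Q{\left(D{\left(-11,-32 \right)},\left(l - 735\right) - 1011 \right)}}{F} = \frac{-12 - 687 \left(\left(-112 - 735\right) - 1011\right)}{-101878} = \left(-12 - 687 \left(-847 - 1011\right)\right) \left(- \frac{1}{101878}\right) = \left(-12 - -1276446\right) \left(- \frac{1}{101878}\right) = \left(-12 + 1276446\right) \left(- \frac{1}{101878}\right) = 1276434 \left(- \frac{1}{101878}\right) = - \frac{638217}{50939}$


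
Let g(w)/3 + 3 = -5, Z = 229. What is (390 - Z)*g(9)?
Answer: -3864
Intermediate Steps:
g(w) = -24 (g(w) = -9 + 3*(-5) = -9 - 15 = -24)
(390 - Z)*g(9) = (390 - 1*229)*(-24) = (390 - 229)*(-24) = 161*(-24) = -3864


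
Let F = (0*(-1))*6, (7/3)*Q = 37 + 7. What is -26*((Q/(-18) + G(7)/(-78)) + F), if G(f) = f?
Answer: 207/7 ≈ 29.571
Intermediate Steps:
Q = 132/7 (Q = 3*(37 + 7)/7 = (3/7)*44 = 132/7 ≈ 18.857)
F = 0 (F = 0*6 = 0)
-26*((Q/(-18) + G(7)/(-78)) + F) = -26*(((132/7)/(-18) + 7/(-78)) + 0) = -26*(((132/7)*(-1/18) + 7*(-1/78)) + 0) = -26*((-22/21 - 7/78) + 0) = -26*(-207/182 + 0) = -26*(-207/182) = 207/7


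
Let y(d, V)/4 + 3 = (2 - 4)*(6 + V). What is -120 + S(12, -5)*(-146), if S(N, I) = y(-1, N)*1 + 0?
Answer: 22656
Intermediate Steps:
y(d, V) = -60 - 8*V (y(d, V) = -12 + 4*((2 - 4)*(6 + V)) = -12 + 4*(-2*(6 + V)) = -12 + 4*(-12 - 2*V) = -12 + (-48 - 8*V) = -60 - 8*V)
S(N, I) = -60 - 8*N (S(N, I) = (-60 - 8*N)*1 + 0 = (-60 - 8*N) + 0 = -60 - 8*N)
-120 + S(12, -5)*(-146) = -120 + (-60 - 8*12)*(-146) = -120 + (-60 - 96)*(-146) = -120 - 156*(-146) = -120 + 22776 = 22656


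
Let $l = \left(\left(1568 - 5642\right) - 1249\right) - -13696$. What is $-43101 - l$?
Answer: $-51474$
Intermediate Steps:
$l = 8373$ ($l = \left(-4074 - 1249\right) + 13696 = -5323 + 13696 = 8373$)
$-43101 - l = -43101 - 8373 = -51474$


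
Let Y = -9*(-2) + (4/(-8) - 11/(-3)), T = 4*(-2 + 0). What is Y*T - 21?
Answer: -571/3 ≈ -190.33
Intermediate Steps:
T = -8 (T = 4*(-2) = -8)
Y = 127/6 (Y = 18 + (4*(-⅛) - 11*(-⅓)) = 18 + (-½ + 11/3) = 18 + 19/6 = 127/6 ≈ 21.167)
Y*T - 21 = (127/6)*(-8) - 21 = -508/3 - 21 = -571/3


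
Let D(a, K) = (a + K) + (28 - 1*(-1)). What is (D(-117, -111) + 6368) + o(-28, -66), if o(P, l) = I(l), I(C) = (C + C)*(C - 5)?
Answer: 15541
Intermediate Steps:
I(C) = 2*C*(-5 + C) (I(C) = (2*C)*(-5 + C) = 2*C*(-5 + C))
D(a, K) = 29 + K + a (D(a, K) = (K + a) + (28 + 1) = (K + a) + 29 = 29 + K + a)
o(P, l) = 2*l*(-5 + l)
(D(-117, -111) + 6368) + o(-28, -66) = ((29 - 111 - 117) + 6368) + 2*(-66)*(-5 - 66) = (-199 + 6368) + 2*(-66)*(-71) = 6169 + 9372 = 15541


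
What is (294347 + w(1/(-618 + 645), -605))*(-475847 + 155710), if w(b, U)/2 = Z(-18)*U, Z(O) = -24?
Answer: -103528144019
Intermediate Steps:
w(b, U) = -48*U (w(b, U) = 2*(-24*U) = -48*U)
(294347 + w(1/(-618 + 645), -605))*(-475847 + 155710) = (294347 - 48*(-605))*(-475847 + 155710) = (294347 + 29040)*(-320137) = 323387*(-320137) = -103528144019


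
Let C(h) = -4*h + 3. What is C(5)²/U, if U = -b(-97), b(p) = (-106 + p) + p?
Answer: 289/300 ≈ 0.96333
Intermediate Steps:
b(p) = -106 + 2*p
C(h) = 3 - 4*h
U = 300 (U = -(-106 + 2*(-97)) = -(-106 - 194) = -1*(-300) = 300)
C(5)²/U = (3 - 4*5)²/300 = (3 - 20)²*(1/300) = (-17)²*(1/300) = 289*(1/300) = 289/300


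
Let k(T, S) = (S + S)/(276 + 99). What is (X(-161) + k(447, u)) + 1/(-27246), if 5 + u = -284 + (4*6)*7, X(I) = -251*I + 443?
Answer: 139136312531/3405750 ≈ 40853.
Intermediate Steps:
X(I) = 443 - 251*I
u = -121 (u = -5 + (-284 + (4*6)*7) = -5 + (-284 + 24*7) = -5 + (-284 + 168) = -5 - 116 = -121)
k(T, S) = 2*S/375 (k(T, S) = (2*S)/375 = (2*S)*(1/375) = 2*S/375)
(X(-161) + k(447, u)) + 1/(-27246) = ((443 - 251*(-161)) + (2/375)*(-121)) + 1/(-27246) = ((443 + 40411) - 242/375) - 1/27246 = (40854 - 242/375) - 1/27246 = 15320008/375 - 1/27246 = 139136312531/3405750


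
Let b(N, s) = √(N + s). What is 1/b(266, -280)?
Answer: -I*√14/14 ≈ -0.26726*I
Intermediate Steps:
1/b(266, -280) = 1/(√(266 - 280)) = 1/(√(-14)) = 1/(I*√14) = -I*√14/14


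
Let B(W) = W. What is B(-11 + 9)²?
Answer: 4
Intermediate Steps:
B(-11 + 9)² = (-11 + 9)² = (-2)² = 4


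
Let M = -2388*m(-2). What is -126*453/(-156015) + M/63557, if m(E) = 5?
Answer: 196098594/1101760595 ≈ 0.17799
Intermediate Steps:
M = -11940 (M = -2388*5 = -11940)
-126*453/(-156015) + M/63557 = -126*453/(-156015) - 11940/63557 = -57078*(-1/156015) - 11940*1/63557 = 6342/17335 - 11940/63557 = 196098594/1101760595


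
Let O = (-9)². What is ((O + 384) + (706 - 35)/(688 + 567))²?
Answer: 341343388516/1575025 ≈ 2.1672e+5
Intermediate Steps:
O = 81
((O + 384) + (706 - 35)/(688 + 567))² = ((81 + 384) + (706 - 35)/(688 + 567))² = (465 + 671/1255)² = (584246/1255)² = 341343388516/1575025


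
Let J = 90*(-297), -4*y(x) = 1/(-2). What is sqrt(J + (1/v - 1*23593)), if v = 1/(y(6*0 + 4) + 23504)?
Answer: 3*I*sqrt(47678)/4 ≈ 163.76*I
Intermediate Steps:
y(x) = 1/8 (y(x) = -1/4/(-2) = -1/4*(-1/2) = 1/8)
v = 8/188033 (v = 1/(1/8 + 23504) = 1/(188033/8) = 8/188033 ≈ 4.2546e-5)
J = -26730
sqrt(J + (1/v - 1*23593)) = sqrt(-26730 + (1/(8/188033) - 1*23593)) = sqrt(-26730 + (188033/8 - 23593)) = sqrt(-26730 - 711/8) = sqrt(-214551/8) = 3*I*sqrt(47678)/4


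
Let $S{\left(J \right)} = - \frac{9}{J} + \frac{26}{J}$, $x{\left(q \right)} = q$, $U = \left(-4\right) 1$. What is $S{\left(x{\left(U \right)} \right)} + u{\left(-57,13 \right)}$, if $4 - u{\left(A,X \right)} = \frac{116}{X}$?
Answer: $- \frac{477}{52} \approx -9.1731$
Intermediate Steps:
$u{\left(A,X \right)} = 4 - \frac{116}{X}$
$U = -4$
$S{\left(J \right)} = \frac{17}{J}$
$S{\left(x{\left(U \right)} \right)} + u{\left(-57,13 \right)} = \frac{17}{-4} + \left(4 - \frac{116}{13}\right) = 17 \left(- \frac{1}{4}\right) + \left(4 - \frac{116}{13}\right) = - \frac{17}{4} + \left(4 - \frac{116}{13}\right) = - \frac{17}{4} - \frac{64}{13} = - \frac{477}{52}$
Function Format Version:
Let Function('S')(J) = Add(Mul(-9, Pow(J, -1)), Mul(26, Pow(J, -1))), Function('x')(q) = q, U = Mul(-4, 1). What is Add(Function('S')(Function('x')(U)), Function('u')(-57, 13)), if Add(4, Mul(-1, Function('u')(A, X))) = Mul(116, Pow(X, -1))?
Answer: Rational(-477, 52) ≈ -9.1731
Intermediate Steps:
Function('u')(A, X) = Add(4, Mul(-116, Pow(X, -1))) (Function('u')(A, X) = Add(4, Mul(-1, Mul(116, Pow(X, -1)))) = Add(4, Mul(-116, Pow(X, -1))))
U = -4
Function('S')(J) = Mul(17, Pow(J, -1))
Add(Function('S')(Function('x')(U)), Function('u')(-57, 13)) = Add(Mul(17, Pow(-4, -1)), Add(4, Mul(-116, Pow(13, -1)))) = Add(Mul(17, Rational(-1, 4)), Add(4, Mul(-116, Rational(1, 13)))) = Add(Rational(-17, 4), Add(4, Rational(-116, 13))) = Add(Rational(-17, 4), Rational(-64, 13)) = Rational(-477, 52)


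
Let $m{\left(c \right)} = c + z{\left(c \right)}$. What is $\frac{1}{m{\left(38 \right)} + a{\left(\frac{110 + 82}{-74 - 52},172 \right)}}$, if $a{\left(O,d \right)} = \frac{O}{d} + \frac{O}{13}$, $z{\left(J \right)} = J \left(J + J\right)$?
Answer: $\frac{11739}{34346834} \approx 0.00034178$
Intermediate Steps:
$z{\left(J \right)} = 2 J^{2}$ ($z{\left(J \right)} = J 2 J = 2 J^{2}$)
$a{\left(O,d \right)} = \frac{O}{13} + \frac{O}{d}$ ($a{\left(O,d \right)} = \frac{O}{d} + O \frac{1}{13} = \frac{O}{d} + \frac{O}{13} = \frac{O}{13} + \frac{O}{d}$)
$m{\left(c \right)} = c + 2 c^{2}$
$\frac{1}{m{\left(38 \right)} + a{\left(\frac{110 + 82}{-74 - 52},172 \right)}} = \frac{1}{38 \left(1 + 2 \cdot 38\right) + \left(\frac{\left(110 + 82\right) \frac{1}{-74 - 52}}{13} + \frac{\left(110 + 82\right) \frac{1}{-74 - 52}}{172}\right)} = \frac{1}{38 \left(1 + 76\right) + \left(\frac{192 \frac{1}{-126}}{13} + \frac{192}{-126} \cdot \frac{1}{172}\right)} = \frac{1}{38 \cdot 77 + \left(\frac{192 \left(- \frac{1}{126}\right)}{13} + 192 \left(- \frac{1}{126}\right) \frac{1}{172}\right)} = \frac{1}{2926 + \left(\frac{1}{13} \left(- \frac{32}{21}\right) - \frac{8}{903}\right)} = \frac{1}{2926 - \frac{1480}{11739}} = \frac{1}{\frac{34346834}{11739}} = \frac{11739}{34346834}$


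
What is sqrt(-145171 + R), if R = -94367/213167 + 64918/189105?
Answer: I*sqrt(4814265706722953791818510)/5758706505 ≈ 381.01*I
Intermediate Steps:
R = -572413747/5758706505 (R = -94367*1/213167 + 64918*(1/189105) = -94367/213167 + 9274/27015 = -572413747/5758706505 ≈ -0.099400)
sqrt(-145171 + R) = sqrt(-145171 - 572413747/5758706505) = sqrt(-835997754451102/5758706505) = I*sqrt(4814265706722953791818510)/5758706505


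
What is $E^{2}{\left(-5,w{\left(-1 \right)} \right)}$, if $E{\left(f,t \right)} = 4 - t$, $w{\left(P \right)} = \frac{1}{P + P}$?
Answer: $\frac{81}{4} \approx 20.25$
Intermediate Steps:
$w{\left(P \right)} = \frac{1}{2 P}$
$E^{2}{\left(-5,w{\left(-1 \right)} \right)} = \left(4 - \frac{1}{2 \left(-1\right)}\right)^{2} = \left(4 - \frac{1}{2} \left(-1\right)\right)^{2} = \left(4 - - \frac{1}{2}\right)^{2} = \left(4 + \frac{1}{2}\right)^{2} = \left(\frac{9}{2}\right)^{2} = \frac{81}{4}$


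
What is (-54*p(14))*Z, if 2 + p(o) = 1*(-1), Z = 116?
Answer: 18792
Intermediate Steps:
p(o) = -3 (p(o) = -2 + 1*(-1) = -2 - 1 = -3)
(-54*p(14))*Z = -54*(-3)*116 = 162*116 = 18792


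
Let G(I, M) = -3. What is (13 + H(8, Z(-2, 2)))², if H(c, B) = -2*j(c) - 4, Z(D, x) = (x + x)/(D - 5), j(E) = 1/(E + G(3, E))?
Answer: 1849/25 ≈ 73.960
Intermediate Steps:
j(E) = 1/(-3 + E) (j(E) = 1/(E - 3) = 1/(-3 + E))
Z(D, x) = 2*x/(-5 + D) (Z(D, x) = (2*x)/(-5 + D) = 2*x/(-5 + D))
H(c, B) = -4 - 2/(-3 + c) (H(c, B) = -2/(-3 + c) - 4 = -4 - 2/(-3 + c))
(13 + H(8, Z(-2, 2)))² = (13 + 2*(5 - 2*8)/(-3 + 8))² = (13 + 2*(5 - 16)/5)² = (13 + 2*(⅕)*(-11))² = (13 - 22/5)² = (43/5)² = 1849/25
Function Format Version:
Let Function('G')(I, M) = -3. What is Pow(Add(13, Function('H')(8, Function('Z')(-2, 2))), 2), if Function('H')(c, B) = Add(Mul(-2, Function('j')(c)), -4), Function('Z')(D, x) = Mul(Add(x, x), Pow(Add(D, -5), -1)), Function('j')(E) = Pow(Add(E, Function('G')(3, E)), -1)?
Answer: Rational(1849, 25) ≈ 73.960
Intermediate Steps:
Function('j')(E) = Pow(Add(-3, E), -1) (Function('j')(E) = Pow(Add(E, -3), -1) = Pow(Add(-3, E), -1))
Function('Z')(D, x) = Mul(2, x, Pow(Add(-5, D), -1)) (Function('Z')(D, x) = Mul(Mul(2, x), Pow(Add(-5, D), -1)) = Mul(2, x, Pow(Add(-5, D), -1)))
Function('H')(c, B) = Add(-4, Mul(-2, Pow(Add(-3, c), -1))) (Function('H')(c, B) = Add(Mul(-2, Pow(Add(-3, c), -1)), -4) = Add(-4, Mul(-2, Pow(Add(-3, c), -1))))
Pow(Add(13, Function('H')(8, Function('Z')(-2, 2))), 2) = Pow(Add(13, Mul(2, Pow(Add(-3, 8), -1), Add(5, Mul(-2, 8)))), 2) = Pow(Add(13, Mul(2, Pow(5, -1), Add(5, -16))), 2) = Pow(Add(13, Mul(2, Rational(1, 5), -11)), 2) = Pow(Add(13, Rational(-22, 5)), 2) = Pow(Rational(43, 5), 2) = Rational(1849, 25)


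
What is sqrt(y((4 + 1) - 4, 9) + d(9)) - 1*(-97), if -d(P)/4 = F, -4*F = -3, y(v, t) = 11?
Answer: 97 + 2*sqrt(2) ≈ 99.828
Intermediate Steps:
F = 3/4 (F = -1/4*(-3) = 3/4 ≈ 0.75000)
d(P) = -3 (d(P) = -4*3/4 = -3)
sqrt(y((4 + 1) - 4, 9) + d(9)) - 1*(-97) = sqrt(11 - 3) - 1*(-97) = sqrt(8) + 97 = 2*sqrt(2) + 97 = 97 + 2*sqrt(2)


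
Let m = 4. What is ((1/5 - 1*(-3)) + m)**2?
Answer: 1296/25 ≈ 51.840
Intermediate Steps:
((1/5 - 1*(-3)) + m)**2 = ((1/5 - 1*(-3)) + 4)**2 = ((1/5 + 3) + 4)**2 = (16/5 + 4)**2 = (36/5)**2 = 1296/25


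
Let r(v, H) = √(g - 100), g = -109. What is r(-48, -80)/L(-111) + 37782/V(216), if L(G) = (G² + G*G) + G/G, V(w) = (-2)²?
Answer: 18891/2 + I*√209/24643 ≈ 9445.5 + 0.00058665*I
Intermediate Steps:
V(w) = 4
r(v, H) = I*√209 (r(v, H) = √(-109 - 100) = √(-209) = I*√209)
L(G) = 1 + 2*G² (L(G) = (G² + G²) + 1 = 2*G² + 1 = 1 + 2*G²)
r(-48, -80)/L(-111) + 37782/V(216) = (I*√209)/(1 + 2*(-111)²) + 37782/4 = (I*√209)/(1 + 2*12321) + 37782*(¼) = (I*√209)/(1 + 24642) + 18891/2 = (I*√209)/24643 + 18891/2 = (I*√209)*(1/24643) + 18891/2 = I*√209/24643 + 18891/2 = 18891/2 + I*√209/24643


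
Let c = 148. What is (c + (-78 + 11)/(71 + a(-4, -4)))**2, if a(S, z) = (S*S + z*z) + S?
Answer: 212722225/9801 ≈ 21704.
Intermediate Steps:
a(S, z) = S + S**2 + z**2 (a(S, z) = (S**2 + z**2) + S = S + S**2 + z**2)
(c + (-78 + 11)/(71 + a(-4, -4)))**2 = (148 + (-78 + 11)/(71 + (-4 + (-4)**2 + (-4)**2)))**2 = (148 - 67/(71 + (-4 + 16 + 16)))**2 = (148 - 67/(71 + 28))**2 = (148 - 67/99)**2 = (14585/99)**2 = 212722225/9801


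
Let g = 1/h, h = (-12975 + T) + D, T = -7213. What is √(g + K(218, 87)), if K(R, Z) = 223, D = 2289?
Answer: 2*√17860857231/17899 ≈ 14.933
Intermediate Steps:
h = -17899 (h = (-12975 - 7213) + 2289 = -20188 + 2289 = -17899)
g = -1/17899 (g = 1/(-17899) = -1/17899 ≈ -5.5869e-5)
√(g + K(218, 87)) = √(-1/17899 + 223) = √(3991476/17899) = 2*√17860857231/17899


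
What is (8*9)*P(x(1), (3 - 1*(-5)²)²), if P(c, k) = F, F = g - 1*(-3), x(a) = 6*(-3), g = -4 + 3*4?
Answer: 792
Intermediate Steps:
g = 8 (g = -4 + 12 = 8)
x(a) = -18
F = 11 (F = 8 - 1*(-3) = 8 + 3 = 11)
P(c, k) = 11
(8*9)*P(x(1), (3 - 1*(-5)²)²) = (8*9)*11 = 72*11 = 792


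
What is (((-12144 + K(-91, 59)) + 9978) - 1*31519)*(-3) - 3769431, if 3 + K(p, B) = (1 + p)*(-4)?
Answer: -3669447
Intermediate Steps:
K(p, B) = -7 - 4*p (K(p, B) = -3 + (1 + p)*(-4) = -3 + (-4 - 4*p) = -7 - 4*p)
(((-12144 + K(-91, 59)) + 9978) - 1*31519)*(-3) - 3769431 = (((-12144 + (-7 - 4*(-91))) + 9978) - 1*31519)*(-3) - 3769431 = (((-12144 + (-7 + 364)) + 9978) - 31519)*(-3) - 3769431 = (((-12144 + 357) + 9978) - 31519)*(-3) - 3769431 = ((-11787 + 9978) - 31519)*(-3) - 3769431 = (-1809 - 31519)*(-3) - 3769431 = -33328*(-3) - 3769431 = 99984 - 3769431 = -3669447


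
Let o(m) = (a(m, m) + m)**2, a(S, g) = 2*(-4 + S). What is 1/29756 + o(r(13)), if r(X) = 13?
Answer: 28595517/29756 ≈ 961.00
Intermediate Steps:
a(S, g) = -8 + 2*S
o(m) = (-8 + 3*m)**2 (o(m) = ((-8 + 2*m) + m)**2 = (-8 + 3*m)**2)
1/29756 + o(r(13)) = 1/29756 + (-8 + 3*13)**2 = 1/29756 + (-8 + 39)**2 = 1/29756 + 31**2 = 1/29756 + 961 = 28595517/29756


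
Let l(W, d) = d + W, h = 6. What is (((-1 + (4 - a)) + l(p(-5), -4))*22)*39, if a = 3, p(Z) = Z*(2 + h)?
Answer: -37752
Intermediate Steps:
p(Z) = 8*Z (p(Z) = Z*(2 + 6) = Z*8 = 8*Z)
l(W, d) = W + d
(((-1 + (4 - a)) + l(p(-5), -4))*22)*39 = (((-1 + (4 - 1*3)) + (8*(-5) - 4))*22)*39 = (((-1 + (4 - 3)) + (-40 - 4))*22)*39 = (((-1 + 1) - 44)*22)*39 = ((0 - 44)*22)*39 = -44*22*39 = -968*39 = -37752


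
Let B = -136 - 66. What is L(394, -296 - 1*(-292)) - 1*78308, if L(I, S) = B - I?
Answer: -78904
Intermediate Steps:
B = -202
L(I, S) = -202 - I
L(394, -296 - 1*(-292)) - 1*78308 = (-202 - 1*394) - 1*78308 = (-202 - 394) - 78308 = -596 - 78308 = -78904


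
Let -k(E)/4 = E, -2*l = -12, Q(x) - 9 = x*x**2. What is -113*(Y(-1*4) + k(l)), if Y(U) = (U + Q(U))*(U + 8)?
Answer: 29380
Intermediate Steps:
Q(x) = 9 + x**3 (Q(x) = 9 + x*x**2 = 9 + x**3)
l = 6 (l = -1/2*(-12) = 6)
k(E) = -4*E
Y(U) = (8 + U)*(9 + U + U**3) (Y(U) = (U + (9 + U**3))*(U + 8) = (9 + U + U**3)*(8 + U) = (8 + U)*(9 + U + U**3))
-113*(Y(-1*4) + k(l)) = -113*((72 + (-1*4)**2 + (-1*4)**4 + 8*(-1*4)**3 + 17*(-1*4)) - 4*6) = -113*((72 + (-4)**2 + (-4)**4 + 8*(-4)**3 + 17*(-4)) - 24) = -113*((72 + 16 + 256 + 8*(-64) - 68) - 24) = -113*((72 + 16 + 256 - 512 - 68) - 24) = -113*(-236 - 24) = -113*(-260) = 29380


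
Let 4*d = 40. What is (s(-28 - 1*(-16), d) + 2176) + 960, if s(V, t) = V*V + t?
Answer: 3290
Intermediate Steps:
d = 10 (d = (¼)*40 = 10)
s(V, t) = t + V² (s(V, t) = V² + t = t + V²)
(s(-28 - 1*(-16), d) + 2176) + 960 = ((10 + (-28 - 1*(-16))²) + 2176) + 960 = ((10 + (-28 + 16)²) + 2176) + 960 = ((10 + (-12)²) + 2176) + 960 = ((10 + 144) + 2176) + 960 = (154 + 2176) + 960 = 2330 + 960 = 3290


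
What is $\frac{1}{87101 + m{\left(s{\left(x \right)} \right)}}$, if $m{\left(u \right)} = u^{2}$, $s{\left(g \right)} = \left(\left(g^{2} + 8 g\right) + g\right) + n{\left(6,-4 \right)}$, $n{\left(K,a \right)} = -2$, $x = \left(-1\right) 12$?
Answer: $\frac{1}{88257} \approx 1.1331 \cdot 10^{-5}$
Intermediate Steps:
$x = -12$
$s{\left(g \right)} = -2 + g^{2} + 9 g$ ($s{\left(g \right)} = \left(\left(g^{2} + 8 g\right) + g\right) - 2 = \left(g^{2} + 9 g\right) - 2 = -2 + g^{2} + 9 g$)
$\frac{1}{87101 + m{\left(s{\left(x \right)} \right)}} = \frac{1}{87101 + \left(-2 + \left(-12\right)^{2} + 9 \left(-12\right)\right)^{2}} = \frac{1}{87101 + \left(-2 + 144 - 108\right)^{2}} = \frac{1}{87101 + 34^{2}} = \frac{1}{87101 + 1156} = \frac{1}{88257}$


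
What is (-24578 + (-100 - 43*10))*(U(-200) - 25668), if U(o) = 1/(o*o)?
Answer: 6444721433723/10000 ≈ 6.4447e+8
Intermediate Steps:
U(o) = o⁻²
(-24578 + (-100 - 43*10))*(U(-200) - 25668) = (-24578 + (-100 - 43*10))*((-200)⁻² - 25668) = (-24578 + (-100 - 430))*(1/40000 - 25668) = (-24578 - 530)*(-1026719999/40000) = -25108*(-1026719999/40000) = 6444721433723/10000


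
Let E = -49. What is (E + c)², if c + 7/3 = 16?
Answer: 11236/9 ≈ 1248.4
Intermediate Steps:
c = 41/3 (c = -7/3 + 16 = 41/3 ≈ 13.667)
(E + c)² = (-49 + 41/3)² = (-106/3)² = 11236/9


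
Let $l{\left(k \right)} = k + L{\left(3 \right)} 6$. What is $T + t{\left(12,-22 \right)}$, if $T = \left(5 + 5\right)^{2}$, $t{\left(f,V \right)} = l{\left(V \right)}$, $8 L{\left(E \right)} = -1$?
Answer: $\frac{309}{4} \approx 77.25$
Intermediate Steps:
$L{\left(E \right)} = - \frac{1}{8}$ ($L{\left(E \right)} = \frac{1}{8} \left(-1\right) = - \frac{1}{8}$)
$l{\left(k \right)} = - \frac{3}{4} + k$ ($l{\left(k \right)} = k - \frac{3}{4} = - \frac{3}{4} + k$)
$t{\left(f,V \right)} = - \frac{3}{4} + V$
$T = 100$ ($T = 10^{2} = 100$)
$T + t{\left(12,-22 \right)} = 100 - \frac{91}{4} = \frac{309}{4}$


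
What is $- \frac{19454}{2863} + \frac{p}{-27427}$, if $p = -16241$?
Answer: $- \frac{487066875}{78523501} \approx -6.2028$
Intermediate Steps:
$- \frac{19454}{2863} + \frac{p}{-27427} = - \frac{19454}{2863} - \frac{16241}{-27427} = \left(-19454\right) \frac{1}{2863} - - \frac{16241}{27427} = - \frac{19454}{2863} + \frac{16241}{27427} = - \frac{487066875}{78523501}$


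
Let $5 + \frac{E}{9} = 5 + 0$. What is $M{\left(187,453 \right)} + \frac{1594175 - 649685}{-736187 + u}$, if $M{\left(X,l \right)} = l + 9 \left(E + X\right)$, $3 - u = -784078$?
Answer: $\frac{51623037}{23947} \approx 2155.7$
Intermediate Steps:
$u = 784081$ ($u = 3 - -784078 = 3 + 784078 = 784081$)
$E = 0$ ($E = -45 + 9 \left(5 + 0\right) = -45 + 9 \cdot 5 = -45 + 45 = 0$)
$M{\left(X,l \right)} = l + 9 X$ ($M{\left(X,l \right)} = l + 9 \left(0 + X\right) = l + 9 X$)
$M{\left(187,453 \right)} + \frac{1594175 - 649685}{-736187 + u} = \left(453 + 9 \cdot 187\right) + \frac{1594175 - 649685}{-736187 + 784081} = \left(453 + 1683\right) + \frac{944490}{47894} = 2136 + 944490 \cdot \frac{1}{47894} = 2136 + \frac{472245}{23947} = \frac{51623037}{23947}$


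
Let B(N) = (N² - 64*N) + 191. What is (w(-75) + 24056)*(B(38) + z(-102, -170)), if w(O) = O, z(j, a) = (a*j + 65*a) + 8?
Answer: 131919481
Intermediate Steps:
z(j, a) = 8 + 65*a + a*j (z(j, a) = (65*a + a*j) + 8 = 8 + 65*a + a*j)
B(N) = 191 + N² - 64*N
(w(-75) + 24056)*(B(38) + z(-102, -170)) = (-75 + 24056)*((191 + 38² - 64*38) + (8 + 65*(-170) - 170*(-102))) = 23981*((191 + 1444 - 2432) + (8 - 11050 + 17340)) = 23981*(-797 + 6298) = 23981*5501 = 131919481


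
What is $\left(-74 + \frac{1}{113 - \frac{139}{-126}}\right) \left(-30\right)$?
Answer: $\frac{31913160}{14377} \approx 2219.7$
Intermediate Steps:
$\left(-74 + \frac{1}{113 - \frac{139}{-126}}\right) \left(-30\right) = \left(-74 + \frac{1}{113 - - \frac{139}{126}}\right) \left(-30\right) = \left(-74 + \frac{1}{113 + \frac{139}{126}}\right) \left(-30\right) = \left(-74 + \frac{1}{\frac{14377}{126}}\right) \left(-30\right) = \left(-74 + \frac{126}{14377}\right) \left(-30\right) = \left(- \frac{1063772}{14377}\right) \left(-30\right) = \frac{31913160}{14377}$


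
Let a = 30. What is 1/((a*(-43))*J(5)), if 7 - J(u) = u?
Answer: -1/2580 ≈ -0.00038760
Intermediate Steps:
J(u) = 7 - u
1/((a*(-43))*J(5)) = 1/((30*(-43))*(7 - 1*5)) = 1/(-1290*(7 - 5)) = 1/(-1290*2) = 1/(-2580) = -1/2580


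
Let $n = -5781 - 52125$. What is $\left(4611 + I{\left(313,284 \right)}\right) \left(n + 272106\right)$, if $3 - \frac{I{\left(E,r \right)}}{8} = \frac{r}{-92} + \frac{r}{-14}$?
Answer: $\frac{23755973400}{23} \approx 1.0329 \cdot 10^{9}$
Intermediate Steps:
$I{\left(E,r \right)} = 24 + \frac{106 r}{161}$ ($I{\left(E,r \right)} = 24 - 8 \left(\frac{r}{-92} + \frac{r}{-14}\right) = 24 - 8 \left(r \left(- \frac{1}{92}\right) + r \left(- \frac{1}{14}\right)\right) = 24 - 8 \left(- \frac{r}{92} - \frac{r}{14}\right) = 24 - 8 \left(- \frac{53 r}{644}\right) = 24 + \frac{106 r}{161}$)
$n = -57906$
$\left(4611 + I{\left(313,284 \right)}\right) \left(n + 272106\right) = \left(4611 + \left(24 + \frac{106}{161} \cdot 284\right)\right) \left(-57906 + 272106\right) = \left(4611 + \left(24 + \frac{30104}{161}\right)\right) 214200 = \left(4611 + \frac{33968}{161}\right) 214200 = \frac{776339}{161} \cdot 214200 = \frac{23755973400}{23}$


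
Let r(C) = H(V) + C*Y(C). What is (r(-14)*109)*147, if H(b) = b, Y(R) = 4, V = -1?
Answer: -913311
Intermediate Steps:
r(C) = -1 + 4*C (r(C) = -1 + C*4 = -1 + 4*C)
(r(-14)*109)*147 = ((-1 + 4*(-14))*109)*147 = ((-1 - 56)*109)*147 = -57*109*147 = -6213*147 = -913311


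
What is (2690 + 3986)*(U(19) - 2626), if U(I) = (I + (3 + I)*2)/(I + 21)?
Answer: -175206613/10 ≈ -1.7521e+7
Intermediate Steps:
U(I) = (6 + 3*I)/(21 + I) (U(I) = (I + (6 + 2*I))/(21 + I) = (6 + 3*I)/(21 + I))
(2690 + 3986)*(U(19) - 2626) = (2690 + 3986)*(3*(2 + 19)/(21 + 19) - 2626) = 6676*(3*21/40 - 2626) = 6676*(3*(1/40)*21 - 2626) = 6676*(63/40 - 2626) = 6676*(-104977/40) = -175206613/10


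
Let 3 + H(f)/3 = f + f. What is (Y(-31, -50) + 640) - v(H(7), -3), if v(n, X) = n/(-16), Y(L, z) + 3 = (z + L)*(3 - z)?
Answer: -58463/16 ≈ -3653.9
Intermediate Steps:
H(f) = -9 + 6*f (H(f) = -9 + 3*(f + f) = -9 + 3*(2*f) = -9 + 6*f)
Y(L, z) = -3 + (3 - z)*(L + z) (Y(L, z) = -3 + (z + L)*(3 - z) = -3 + (L + z)*(3 - z) = -3 + (3 - z)*(L + z))
v(n, X) = -n/16 (v(n, X) = n*(-1/16) = -n/16)
(Y(-31, -50) + 640) - v(H(7), -3) = ((-3 - 1*(-50)**2 + 3*(-31) + 3*(-50) - 1*(-31)*(-50)) + 640) - (-1)*(-9 + 6*7)/16 = ((-3 - 1*2500 - 93 - 150 - 1550) + 640) - (-1)*(-9 + 42)/16 = ((-3 - 2500 - 93 - 150 - 1550) + 640) - (-1)*33/16 = (-4296 + 640) - 1*(-33/16) = -3656 + 33/16 = -58463/16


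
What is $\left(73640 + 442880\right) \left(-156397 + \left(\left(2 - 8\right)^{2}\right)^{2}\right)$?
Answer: $-80112768520$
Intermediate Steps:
$\left(73640 + 442880\right) \left(-156397 + \left(\left(2 - 8\right)^{2}\right)^{2}\right) = 516520 \left(-156397 + \left(\left(-6\right)^{2}\right)^{2}\right) = 516520 \left(-156397 + 36^{2}\right) = 516520 \left(-156397 + 1296\right) = 516520 \left(-155101\right) = -80112768520$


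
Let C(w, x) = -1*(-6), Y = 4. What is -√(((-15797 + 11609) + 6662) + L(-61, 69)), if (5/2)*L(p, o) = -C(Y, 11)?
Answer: -√61790/5 ≈ -49.715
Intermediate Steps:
C(w, x) = 6
L(p, o) = -12/5 (L(p, o) = 2*(-1*6)/5 = (⅖)*(-6) = -12/5)
-√(((-15797 + 11609) + 6662) + L(-61, 69)) = -√(((-15797 + 11609) + 6662) - 12/5) = -√((-4188 + 6662) - 12/5) = -√(2474 - 12/5) = -√(12358/5) = -√61790/5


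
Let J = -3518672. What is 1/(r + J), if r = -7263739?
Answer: -1/10782411 ≈ -9.2744e-8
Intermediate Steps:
1/(r + J) = 1/(-7263739 - 3518672) = 1/(-10782411) = -1/10782411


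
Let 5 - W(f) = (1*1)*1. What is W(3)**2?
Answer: 16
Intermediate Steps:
W(f) = 4 (W(f) = 5 - 1*1 = 5 - 1 = 4)
W(3)**2 = 4**2 = 16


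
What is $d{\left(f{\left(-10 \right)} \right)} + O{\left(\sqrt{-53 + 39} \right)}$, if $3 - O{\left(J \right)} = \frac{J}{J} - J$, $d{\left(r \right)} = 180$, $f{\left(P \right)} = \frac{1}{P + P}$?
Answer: $182 + i \sqrt{14} \approx 182.0 + 3.7417 i$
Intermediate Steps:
$f{\left(P \right)} = \frac{1}{2 P}$
$O{\left(J \right)} = 2 + J$ ($O{\left(J \right)} = 3 - \left(\frac{J}{J} - J\right) = 3 - \left(1 - J\right) = 3 + \left(-1 + J\right) = 2 + J$)
$d{\left(f{\left(-10 \right)} \right)} + O{\left(\sqrt{-53 + 39} \right)} = 180 + \left(2 + \sqrt{-53 + 39}\right) = 180 + \left(2 + \sqrt{-14}\right) = 180 + \left(2 + i \sqrt{14}\right) = 182 + i \sqrt{14}$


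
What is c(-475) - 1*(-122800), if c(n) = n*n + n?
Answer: 347950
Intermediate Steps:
c(n) = n + n**2 (c(n) = n**2 + n = n + n**2)
c(-475) - 1*(-122800) = -475*(1 - 475) - 1*(-122800) = -475*(-474) + 122800 = 225150 + 122800 = 347950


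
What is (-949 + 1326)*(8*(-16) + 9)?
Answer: -44863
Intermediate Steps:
(-949 + 1326)*(8*(-16) + 9) = 377*(-128 + 9) = 377*(-119) = -44863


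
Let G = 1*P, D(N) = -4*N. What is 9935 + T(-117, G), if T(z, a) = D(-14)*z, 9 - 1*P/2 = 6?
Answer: 3383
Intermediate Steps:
P = 6 (P = 18 - 2*6 = 18 - 12 = 6)
G = 6 (G = 1*6 = 6)
T(z, a) = 56*z (T(z, a) = (-4*(-14))*z = 56*z)
9935 + T(-117, G) = 9935 + 56*(-117) = 9935 - 6552 = 3383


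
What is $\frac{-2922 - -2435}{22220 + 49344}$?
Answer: $- \frac{487}{71564} \approx -0.0068051$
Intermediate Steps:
$\frac{-2922 - -2435}{22220 + 49344} = \frac{-2922 + \left(-15580 + 18015\right)}{71564} = \left(-2922 + 2435\right) \frac{1}{71564} = \left(-487\right) \frac{1}{71564} = - \frac{487}{71564}$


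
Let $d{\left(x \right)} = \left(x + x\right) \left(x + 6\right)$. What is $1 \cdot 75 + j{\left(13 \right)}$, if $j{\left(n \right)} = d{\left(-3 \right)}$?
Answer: $57$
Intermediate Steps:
$d{\left(x \right)} = 2 x \left(6 + x\right)$
$j{\left(n \right)} = -18$ ($j{\left(n \right)} = 2 \left(-3\right) \left(6 - 3\right) = 2 \left(-3\right) 3 = -18$)
$1 \cdot 75 + j{\left(13 \right)} = 1 \cdot 75 - 18 = 75 - 18 = 57$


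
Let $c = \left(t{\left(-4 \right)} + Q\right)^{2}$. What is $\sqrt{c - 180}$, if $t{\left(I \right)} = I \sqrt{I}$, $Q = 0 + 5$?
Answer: $\sqrt{-219 - 80 i} \approx 2.6603 - 15.036 i$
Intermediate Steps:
$Q = 5$
$t{\left(I \right)} = I^{\frac{3}{2}}$
$c = \left(5 - 8 i\right)^{2}$ ($c = \left(\left(-4\right)^{\frac{3}{2}} + 5\right)^{2} = \left(- 8 i + 5\right)^{2} = \left(5 - 8 i\right)^{2} \approx -39.0 - 80.0 i$)
$\sqrt{c - 180} = \sqrt{\left(5 - 8 i\right)^{2} - 180} = \sqrt{-180 + \left(5 - 8 i\right)^{2}}$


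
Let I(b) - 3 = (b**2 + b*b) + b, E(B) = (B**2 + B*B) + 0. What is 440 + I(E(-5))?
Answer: 5493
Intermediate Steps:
E(B) = 2*B**2 (E(B) = (B**2 + B**2) + 0 = 2*B**2 + 0 = 2*B**2)
I(b) = 3 + b + 2*b**2 (I(b) = 3 + ((b**2 + b*b) + b) = 3 + ((b**2 + b**2) + b) = 3 + (2*b**2 + b) = 3 + (b + 2*b**2) = 3 + b + 2*b**2)
440 + I(E(-5)) = 440 + (3 + 2*(-5)**2 + 2*(2*(-5)**2)**2) = 440 + (3 + 2*25 + 2*(2*25)**2) = 440 + (3 + 50 + 2*50**2) = 440 + (3 + 50 + 2*2500) = 440 + (3 + 50 + 5000) = 440 + 5053 = 5493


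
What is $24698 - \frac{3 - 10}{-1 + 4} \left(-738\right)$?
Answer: $22976$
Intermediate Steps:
$24698 - \frac{3 - 10}{-1 + 4} \left(-738\right) = 24698 - - \frac{7}{3} \left(-738\right) = 24698 - \left(-7\right) \frac{1}{3} \left(-738\right) = 24698 - \left(- \frac{7}{3}\right) \left(-738\right) = 24698 - 1722 = 22976$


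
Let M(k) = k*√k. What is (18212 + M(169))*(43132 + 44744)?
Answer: 1793461284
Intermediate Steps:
M(k) = k^(3/2)
(18212 + M(169))*(43132 + 44744) = (18212 + 169^(3/2))*(43132 + 44744) = (18212 + 2197)*87876 = 20409*87876 = 1793461284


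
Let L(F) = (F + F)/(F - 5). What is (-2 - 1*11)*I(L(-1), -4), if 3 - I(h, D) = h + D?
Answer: -260/3 ≈ -86.667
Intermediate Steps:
L(F) = 2*F/(-5 + F) (L(F) = (2*F)/(-5 + F) = 2*F/(-5 + F))
I(h, D) = 3 - D - h (I(h, D) = 3 - (h + D) = 3 - (D + h) = 3 + (-D - h) = 3 - D - h)
(-2 - 1*11)*I(L(-1), -4) = (-2 - 1*11)*(3 - 1*(-4) - 2*(-1)/(-5 - 1)) = (-2 - 11)*(3 + 4 - 2*(-1)/(-6)) = -13*(3 + 4 - 2*(-1)*(-1)/6) = -13*(3 + 4 - 1*⅓) = -13*(3 + 4 - ⅓) = -13*20/3 = -260/3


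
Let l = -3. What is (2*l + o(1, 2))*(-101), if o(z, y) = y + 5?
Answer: -101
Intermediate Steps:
o(z, y) = 5 + y
(2*l + o(1, 2))*(-101) = (2*(-3) + (5 + 2))*(-101) = (-6 + 7)*(-101) = 1*(-101) = -101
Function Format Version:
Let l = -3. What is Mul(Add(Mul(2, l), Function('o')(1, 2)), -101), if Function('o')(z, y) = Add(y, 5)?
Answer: -101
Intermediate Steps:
Function('o')(z, y) = Add(5, y)
Mul(Add(Mul(2, l), Function('o')(1, 2)), -101) = Mul(Add(Mul(2, -3), Add(5, 2)), -101) = Mul(Add(-6, 7), -101) = Mul(1, -101) = -101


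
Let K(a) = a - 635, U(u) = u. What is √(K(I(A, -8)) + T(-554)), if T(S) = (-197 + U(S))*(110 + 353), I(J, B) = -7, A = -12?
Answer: I*√348355 ≈ 590.22*I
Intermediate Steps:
T(S) = -91211 + 463*S (T(S) = (-197 + S)*(110 + 353) = (-197 + S)*463 = -91211 + 463*S)
K(a) = -635 + a
√(K(I(A, -8)) + T(-554)) = √((-635 - 7) + (-91211 + 463*(-554))) = √(-642 + (-91211 - 256502)) = √(-642 - 347713) = √(-348355) = I*√348355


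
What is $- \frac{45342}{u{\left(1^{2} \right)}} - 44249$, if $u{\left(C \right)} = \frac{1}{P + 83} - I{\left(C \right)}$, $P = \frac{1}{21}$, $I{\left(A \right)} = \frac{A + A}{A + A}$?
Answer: $\frac{2835421}{1723} \approx 1645.6$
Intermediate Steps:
$I{\left(A \right)} = 1$ ($I{\left(A \right)} = \frac{2 A}{2 A} = 2 A \frac{1}{2 A} = 1$)
$P = \frac{1}{21} \approx 0.047619$
$u{\left(C \right)} = - \frac{1723}{1744}$ ($u{\left(C \right)} = \frac{1}{\frac{1}{21} + 83} - 1 = \frac{1}{\frac{1744}{21}} - 1 = \frac{21}{1744} - 1 = - \frac{1723}{1744}$)
$- \frac{45342}{u{\left(1^{2} \right)}} - 44249 = - \frac{45342}{- \frac{1723}{1744}} - 44249 = \left(-45342\right) \left(- \frac{1744}{1723}\right) - 44249 = \frac{79076448}{1723} - 44249 = \frac{2835421}{1723}$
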